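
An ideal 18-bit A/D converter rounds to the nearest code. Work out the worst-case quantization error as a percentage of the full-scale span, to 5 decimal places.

Rounding → worst-case error = ½ LSB = V_FS/2^19, so 100/524288 = 0.000190735 % of full scale.

0.00019 %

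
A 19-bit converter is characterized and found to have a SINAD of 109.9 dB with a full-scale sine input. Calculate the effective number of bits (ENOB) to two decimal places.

ENOB = (SINAD − 1.76) / 6.02 = (109.9 − 1.76)/6.02 = 17.963.

17.96 bits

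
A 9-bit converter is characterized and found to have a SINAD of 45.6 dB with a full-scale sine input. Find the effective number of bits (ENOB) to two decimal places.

ENOB = (SINAD − 1.76) / 6.02 = (45.6 − 1.76)/6.02 = 7.282.

7.28 bits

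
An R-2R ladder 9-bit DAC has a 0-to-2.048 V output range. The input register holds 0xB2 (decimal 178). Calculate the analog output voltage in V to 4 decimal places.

LSB = 2.048 V / 2^9 = 4.000 mV.
Code 0xB2 = 178 decimal.
V_out = 0 + 178 × 0.004 V = 0.712 V.

0.7120 V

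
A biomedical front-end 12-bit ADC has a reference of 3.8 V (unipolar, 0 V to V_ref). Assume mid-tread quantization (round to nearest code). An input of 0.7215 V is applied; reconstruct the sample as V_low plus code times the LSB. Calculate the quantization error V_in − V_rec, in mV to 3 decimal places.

-0.277 mV

One LSB is 3.8 V / 4096 = 0.928 mV.
(V_in − V_low)/LSB = (0.7215 − 0)/0.000927734 = 777.7011 → code 778 (round).
Code 778 maps back to 0 + 778×0.000927734 V = 0.72177734 V.
V_in − V_rec = -0.000277344 V = -0.277 mV.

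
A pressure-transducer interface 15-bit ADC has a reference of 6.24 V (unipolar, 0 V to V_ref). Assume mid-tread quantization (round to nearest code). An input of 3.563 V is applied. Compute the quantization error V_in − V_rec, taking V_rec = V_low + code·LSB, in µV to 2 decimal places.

60.55 µV

Step size: 6.24 V ÷ 2^15 = 190.43 µV.
(3.563 − 0)/0.00019043 = 18710.3179; round gives code 18710.
V_rec = 0 + 18710·0.00019043 = 3.5629395 V.
Error = 3.563 − 3.5629395 = 6.05469e-05 V = 60.55 µV.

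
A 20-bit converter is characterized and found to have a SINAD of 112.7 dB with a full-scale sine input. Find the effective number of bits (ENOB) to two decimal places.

ENOB = (SINAD − 1.76) / 6.02 = (112.7 − 1.76)/6.02 = 18.429.

18.43 bits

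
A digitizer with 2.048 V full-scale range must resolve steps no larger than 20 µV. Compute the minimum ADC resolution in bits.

Number of steps required ≥ 2.048 V / 20 µV = 102400.00.
Need 2^N ≥ 102400.00; 2^16 = 65536, 2^17 = 131072.
Minimum N = 17.

17 bits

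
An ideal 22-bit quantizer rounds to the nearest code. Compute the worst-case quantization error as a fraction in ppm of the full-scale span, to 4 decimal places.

0.1192 ppm

Rounding → worst-case error = ½ LSB = V_FS/2^23, so 1e+06/8388608 = 0.119209 ppm of full scale.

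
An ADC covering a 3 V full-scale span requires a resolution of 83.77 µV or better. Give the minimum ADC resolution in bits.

Number of steps required ≥ 3 V / 83.77 µV = 35812.34.
Need 2^N ≥ 35812.34; 2^15 = 32768, 2^16 = 65536.
Minimum N = 16.

16 bits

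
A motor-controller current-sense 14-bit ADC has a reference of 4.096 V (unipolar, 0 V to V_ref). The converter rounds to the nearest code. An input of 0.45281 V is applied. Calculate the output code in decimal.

code 1811

LSB = 4.096 V / 16384 = 250.00 µV.
(V_in − V_low)/LSB = (0.45281 − 0) / 0.00025 = 1811.240.
round(1811.240) = 1811.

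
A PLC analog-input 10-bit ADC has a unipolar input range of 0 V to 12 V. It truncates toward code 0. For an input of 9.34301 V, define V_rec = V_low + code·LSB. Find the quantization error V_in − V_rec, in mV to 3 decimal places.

3.166 mV

One LSB is 12 V / 1024 = 11.719 mV.
(9.34301 − 0)/0.0117188 = 797.2702; ⌊·⌋ gives code 797.
Code 797 maps back to 0 + 797×0.0117188 V = 9.3398438 V.
V_in − V_rec = 0.00316625 V = 3.166 mV.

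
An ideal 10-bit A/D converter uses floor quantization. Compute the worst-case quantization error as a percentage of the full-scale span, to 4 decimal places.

Truncating → worst-case error = 1 LSB = V_FS/2^10, so 100/1024 = 0.0976562 % of full scale.

0.0977 %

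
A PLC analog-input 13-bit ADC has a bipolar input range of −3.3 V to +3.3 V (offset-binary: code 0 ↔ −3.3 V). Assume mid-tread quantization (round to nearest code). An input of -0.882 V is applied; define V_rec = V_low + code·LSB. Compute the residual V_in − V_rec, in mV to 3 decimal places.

LSB = 6.6/2^13 = 0.806 mV.
(-0.882 − (−3.3))/0.000805664 = 3001.2509; round gives code 3001.
V_rec = (−3.3) + 3001·0.000805664 = -0.88220215 V.
V_in − V_rec = 0.000202148 V = 0.202 mV.

0.202 mV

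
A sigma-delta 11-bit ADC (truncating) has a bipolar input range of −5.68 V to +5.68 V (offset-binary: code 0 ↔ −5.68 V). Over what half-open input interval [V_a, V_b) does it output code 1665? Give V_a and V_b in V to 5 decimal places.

LSB = 11.36/2^11 = 5.547 mV.
V_a = V_low + 1665·LSB = 3.55555 V; V_b = V_low + 1666·LSB = 3.56109 V.

[3.55555 V, 3.56109 V)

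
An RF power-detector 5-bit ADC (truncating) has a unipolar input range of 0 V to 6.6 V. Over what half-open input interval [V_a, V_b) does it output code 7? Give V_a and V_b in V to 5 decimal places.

LSB = 6.6/2^5 = 206.250 mV.
V_a = V_low + 7·LSB = 1.44375 V; V_b = V_low + 8·LSB = 1.65 V.

[1.44375 V, 1.65000 V)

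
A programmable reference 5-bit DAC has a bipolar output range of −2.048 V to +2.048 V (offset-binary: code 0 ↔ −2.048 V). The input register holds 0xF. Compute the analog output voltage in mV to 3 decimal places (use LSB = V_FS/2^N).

LSB = 4.096 V / 2^5 = 128.000 mV.
Code 0xF = 15 decimal.
V_out = (−2.048) + 15 × 0.128 V = -0.128 V.
= -128.000 mV.

-128.000 mV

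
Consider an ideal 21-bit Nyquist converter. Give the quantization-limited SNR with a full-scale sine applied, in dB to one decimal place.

128.2 dB

SNR ≈ 6.02·N + 1.76 dB = 6.02·21 + 1.76 = 128.18 dB.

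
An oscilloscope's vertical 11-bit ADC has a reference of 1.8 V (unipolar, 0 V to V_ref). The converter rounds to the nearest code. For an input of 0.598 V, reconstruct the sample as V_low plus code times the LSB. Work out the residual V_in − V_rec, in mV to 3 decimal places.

Step size: 1.8 V ÷ 2^11 = 0.879 mV.
(V_in − V_low)/LSB = (0.598 − 0)/0.000878906 = 680.3911 → code 680 (round).
V_rec = 0 + 680·0.000878906 = 0.59765625 V.
Difference: 0.00034375 V → 0.344 mV.

0.344 mV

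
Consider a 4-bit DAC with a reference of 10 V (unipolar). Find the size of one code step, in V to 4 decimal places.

Full-scale span = 10 V.
LSB = 10 / 2^4 = 10 / 16 = 0.625 V = 0.6250 V.

0.6250 V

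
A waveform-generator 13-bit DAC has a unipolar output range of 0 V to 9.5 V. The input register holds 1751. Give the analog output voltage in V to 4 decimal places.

2.0306 V

LSB = 9.5 V / 2^13 = 1.160 mV.
V_out = 0 + 1751 × 0.00115967 V = 2.03058 V.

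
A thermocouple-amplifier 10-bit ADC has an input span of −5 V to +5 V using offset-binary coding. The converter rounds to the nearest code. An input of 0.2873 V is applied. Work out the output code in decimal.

LSB = 10 V / 1024 = 9.766 mV.
(0.2873 − (−5)) / 0.00976562 = 541.420 LSBs.
round(541.420) = 541.

code 541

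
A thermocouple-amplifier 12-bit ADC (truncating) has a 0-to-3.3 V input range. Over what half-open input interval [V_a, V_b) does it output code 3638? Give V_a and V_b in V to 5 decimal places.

LSB = 3.3/2^12 = 0.806 mV.
V_a = V_low + 3638·LSB = 2.93101 V; V_b = V_low + 3639·LSB = 2.93181 V.

[2.93101 V, 2.93181 V)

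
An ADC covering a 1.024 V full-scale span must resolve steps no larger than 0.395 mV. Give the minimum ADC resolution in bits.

12 bits

Number of steps required ≥ 1.024 V / 0.395 mV = 2592.41.
Need 2^N ≥ 2592.41; 2^11 = 2048, 2^12 = 4096.
Minimum N = 12.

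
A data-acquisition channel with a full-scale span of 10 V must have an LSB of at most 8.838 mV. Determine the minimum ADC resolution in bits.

11 bits

Number of steps required ≥ 10 V / 8.838 mV = 1131.48.
Need 2^N ≥ 1131.48; 2^10 = 1024, 2^11 = 2048.
Minimum N = 11.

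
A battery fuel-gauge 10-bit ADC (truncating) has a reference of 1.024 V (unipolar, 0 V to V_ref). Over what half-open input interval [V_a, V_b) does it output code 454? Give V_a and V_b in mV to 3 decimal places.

LSB = 1.024/2^10 = 1.000 mV.
V_a = V_low + 454·LSB = 0.454 V; V_b = V_low + 455·LSB = 0.455 V.

[454.000 mV, 455.000 mV)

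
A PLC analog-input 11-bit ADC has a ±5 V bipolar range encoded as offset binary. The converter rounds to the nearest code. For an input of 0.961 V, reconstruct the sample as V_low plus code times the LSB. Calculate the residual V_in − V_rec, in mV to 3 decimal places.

-0.914 mV

LSB = 10/2^11 = 4.883 mV.
(0.961 − (−5))/0.00488281 = 1220.8128; round gives code 1221.
Code 1221 maps back to (−5) + 1221×0.00488281 V = 0.96191406 V.
V_in − V_rec = -0.000914063 V = -0.914 mV.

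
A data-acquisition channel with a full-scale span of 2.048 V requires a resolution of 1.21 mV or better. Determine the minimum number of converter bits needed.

Number of steps required ≥ 2.048 V / 1.21 mV = 1692.56.
Need 2^N ≥ 1692.56; 2^10 = 1024, 2^11 = 2048.
Minimum N = 11.

11 bits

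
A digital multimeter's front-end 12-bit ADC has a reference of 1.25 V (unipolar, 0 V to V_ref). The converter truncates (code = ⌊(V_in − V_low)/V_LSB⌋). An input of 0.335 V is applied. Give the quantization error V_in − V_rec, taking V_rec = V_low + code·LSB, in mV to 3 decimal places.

0.222 mV

One LSB is 1.25 V / 4096 = 305.18 µV.
(0.335 − 0)/0.000305176 = 1097.7280; ⌊·⌋ gives code 1097.
Reconstructed: 0.33477783 V.
V_in − V_rec = 0.000222168 V = 0.222 mV.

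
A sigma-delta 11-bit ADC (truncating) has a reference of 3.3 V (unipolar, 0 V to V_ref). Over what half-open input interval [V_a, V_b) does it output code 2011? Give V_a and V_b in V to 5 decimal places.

LSB = 3.3/2^11 = 1.611 mV.
V_a = V_low + 2011·LSB = 3.24038 V; V_b = V_low + 2012·LSB = 3.24199 V.

[3.24038 V, 3.24199 V)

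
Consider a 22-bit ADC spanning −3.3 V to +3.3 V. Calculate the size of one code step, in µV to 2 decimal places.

Full-scale span = 6.6 V.
LSB = 6.6 / 2^22 = 6.6 / 4194304 = 1.57356e-06 V = 1.57 µV.

1.57 µV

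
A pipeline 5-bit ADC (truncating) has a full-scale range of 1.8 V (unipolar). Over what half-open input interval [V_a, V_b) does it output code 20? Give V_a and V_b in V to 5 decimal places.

[1.12500 V, 1.18125 V)

LSB = 1.8/2^5 = 56.250 mV.
V_a = V_low + 20·LSB = 1.125 V; V_b = V_low + 21·LSB = 1.18125 V.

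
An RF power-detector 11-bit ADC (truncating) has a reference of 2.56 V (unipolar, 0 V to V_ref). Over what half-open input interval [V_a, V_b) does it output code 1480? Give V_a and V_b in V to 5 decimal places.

[1.85000 V, 1.85125 V)

LSB = 2.56/2^11 = 1.250 mV.
V_a = V_low + 1480·LSB = 1.85 V; V_b = V_low + 1481·LSB = 1.85125 V.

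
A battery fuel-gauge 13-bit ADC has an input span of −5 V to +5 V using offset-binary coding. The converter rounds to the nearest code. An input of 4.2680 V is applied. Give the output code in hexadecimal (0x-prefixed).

Full-scale span = 10 V; LSB = 10/2^13 = 1.221 mV.
(4.2680 − (−5)) / 0.0012207 = 7592.346 LSBs.
So the output code is 7592.
In hexadecimal (0x-prefixed): 0x1DA8.

code 0x1DA8 (decimal 7592)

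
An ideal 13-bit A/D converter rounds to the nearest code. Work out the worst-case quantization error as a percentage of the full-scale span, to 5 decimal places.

Rounding → worst-case error = ½ LSB = V_FS/2^14, so 100/16384 = 0.00610352 % of full scale.

0.00610 %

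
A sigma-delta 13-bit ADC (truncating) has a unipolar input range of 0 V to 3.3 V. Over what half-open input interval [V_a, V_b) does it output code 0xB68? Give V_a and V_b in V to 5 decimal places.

LSB = 3.3/2^13 = 402.83 µV.
Code 0xB68 = 2920 decimal.
V_a = V_low + 2920·LSB = 1.17627 V; V_b = V_low + 2921·LSB = 1.17667 V.

[1.17627 V, 1.17667 V)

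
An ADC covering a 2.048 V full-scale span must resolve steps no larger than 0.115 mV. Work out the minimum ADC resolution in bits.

15 bits

Number of steps required ≥ 2.048 V / 0.115 mV = 17808.70.
Need 2^N ≥ 17808.70; 2^14 = 16384, 2^15 = 32768.
Minimum N = 15.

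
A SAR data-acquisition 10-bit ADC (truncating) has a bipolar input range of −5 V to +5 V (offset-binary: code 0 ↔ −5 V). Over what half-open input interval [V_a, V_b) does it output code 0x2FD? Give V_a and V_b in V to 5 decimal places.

LSB = 10/2^10 = 9.766 mV.
Code 0x2FD = 765 decimal.
V_a = V_low + 765·LSB = 2.4707 V; V_b = V_low + 766·LSB = 2.48047 V.

[2.47070 V, 2.48047 V)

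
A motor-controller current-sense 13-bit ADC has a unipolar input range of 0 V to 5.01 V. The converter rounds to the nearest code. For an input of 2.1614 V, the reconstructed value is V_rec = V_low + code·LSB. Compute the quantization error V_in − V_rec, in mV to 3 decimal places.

0.104 mV

LSB = 5.01/2^13 = 0.612 mV.
(2.1614 − 0)/0.000611572 = 3534.1694; round gives code 3534.
V_rec = 0 + 3534·0.000611572 = 2.1612964 V.
V_in − V_rec = 0.000103613 V = 0.104 mV.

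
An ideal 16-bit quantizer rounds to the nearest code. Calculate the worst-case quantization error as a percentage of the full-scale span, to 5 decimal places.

Rounding → worst-case error = ½ LSB = V_FS/2^17, so 100/131072 = 0.000762939 % of full scale.

0.00076 %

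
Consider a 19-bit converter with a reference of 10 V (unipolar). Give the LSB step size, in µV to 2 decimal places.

Full-scale span = 10 V.
LSB = 10 / 2^19 = 10 / 524288 = 1.90735e-05 V = 19.07 µV.

19.07 µV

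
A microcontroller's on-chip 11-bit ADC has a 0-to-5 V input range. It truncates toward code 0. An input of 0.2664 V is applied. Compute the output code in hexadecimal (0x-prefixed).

code 0x6D (decimal 109)

LSB = 5 V / 2048 = 2.441 mV.
(V_in − V_low)/LSB = (0.2664 − 0) / 0.00244141 = 109.117.
⌊·⌋(109.117) = 109.
In hexadecimal (0x-prefixed): 0x6D.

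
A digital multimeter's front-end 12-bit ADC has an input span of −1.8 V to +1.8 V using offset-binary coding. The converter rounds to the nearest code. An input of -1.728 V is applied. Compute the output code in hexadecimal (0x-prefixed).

LSB = 3.6 V / 4096 = 0.879 mV.
(V_in − V_low)/LSB = (-1.728 − (−1.8)) / 0.000878906 = 81.920.
Round → code 82.
In hexadecimal (0x-prefixed): 0x52.

code 0x52 (decimal 82)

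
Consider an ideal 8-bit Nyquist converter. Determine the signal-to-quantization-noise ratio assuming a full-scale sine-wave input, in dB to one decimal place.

SNR ≈ 6.02·N + 1.76 dB = 6.02·8 + 1.76 = 49.92 dB.

49.9 dB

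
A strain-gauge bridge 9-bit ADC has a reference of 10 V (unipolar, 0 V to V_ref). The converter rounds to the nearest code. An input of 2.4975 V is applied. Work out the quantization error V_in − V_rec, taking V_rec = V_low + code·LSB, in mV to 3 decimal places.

Step size: 10 V ÷ 2^9 = 19.531 mV.
Scaled input = 127.8720 LSBs, so code = 128.
Reconstructed: 2.5 V.
Difference: -0.0025 V → -2.500 mV.

-2.500 mV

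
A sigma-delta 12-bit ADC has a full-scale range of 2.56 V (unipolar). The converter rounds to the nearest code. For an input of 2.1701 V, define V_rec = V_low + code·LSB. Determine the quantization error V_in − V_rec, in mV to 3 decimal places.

0.100 mV

LSB = 2.56/2^12 = 0.625 mV.
Scaled input = 3472.1600 LSBs, so code = 3472.
Code 3472 maps back to 0 + 3472×0.000625 V = 2.17 V.
V_in − V_rec = 0.0001 V = 0.100 mV.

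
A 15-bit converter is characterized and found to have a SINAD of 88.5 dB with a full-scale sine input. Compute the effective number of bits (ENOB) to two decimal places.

14.41 bits

ENOB = (SINAD − 1.76) / 6.02 = (88.5 − 1.76)/6.02 = 14.409.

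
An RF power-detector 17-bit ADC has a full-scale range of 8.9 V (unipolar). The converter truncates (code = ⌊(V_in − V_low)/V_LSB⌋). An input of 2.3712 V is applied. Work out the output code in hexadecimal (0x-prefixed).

Full-scale span = 8.9 V; LSB = 8.9/2^17 = 67.90 µV.
(2.3712 − 0) / 6.79016e-05 = 34921.115 LSBs.
So the output code is 34921.
In hexadecimal (0x-prefixed): 0x8869.

code 0x8869 (decimal 34921)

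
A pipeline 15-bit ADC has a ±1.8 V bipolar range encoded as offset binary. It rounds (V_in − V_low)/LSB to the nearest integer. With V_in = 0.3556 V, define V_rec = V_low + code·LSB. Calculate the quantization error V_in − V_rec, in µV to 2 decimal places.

-27.44 µV

Step size: 3.6 V ÷ 2^15 = 109.86 µV.
Scaled input = 19620.7502 LSBs, so code = 19621.
V_rec = (−1.8) + 19621·0.000109863 = 0.35562744 V.
Difference: -2.74414e-05 V → -27.44 µV.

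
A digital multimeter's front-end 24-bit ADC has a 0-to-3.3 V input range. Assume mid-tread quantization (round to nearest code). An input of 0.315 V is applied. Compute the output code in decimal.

code 1601462

With 16777216 levels over 3.3 V, one step is 0.20 µV.
(V_in − V_low)/LSB = (0.315 − 0) / 1.96695e-07 = 1601461.527.
So the output code is 1601462.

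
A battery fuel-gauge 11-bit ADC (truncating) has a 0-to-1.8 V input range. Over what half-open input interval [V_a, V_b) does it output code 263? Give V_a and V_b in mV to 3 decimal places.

LSB = 1.8/2^11 = 0.879 mV.
V_a = V_low + 263·LSB = 0.231152 V; V_b = V_low + 264·LSB = 0.232031 V.

[231.152 mV, 232.031 mV)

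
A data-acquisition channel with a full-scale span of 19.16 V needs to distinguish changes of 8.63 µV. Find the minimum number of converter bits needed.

22 bits

Number of steps required ≥ 19.16 V / 8.63 µV = 2220162.22.
Need 2^N ≥ 2220162.22; 2^21 = 2097152, 2^22 = 4194304.
Minimum N = 22.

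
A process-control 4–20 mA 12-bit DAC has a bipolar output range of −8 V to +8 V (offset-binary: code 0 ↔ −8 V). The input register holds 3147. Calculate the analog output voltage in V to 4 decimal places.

4.2930 V

LSB = 16 V / 2^12 = 3.906 mV.
V_out = (−8) + 3147 × 0.00390625 V = 4.29297 V.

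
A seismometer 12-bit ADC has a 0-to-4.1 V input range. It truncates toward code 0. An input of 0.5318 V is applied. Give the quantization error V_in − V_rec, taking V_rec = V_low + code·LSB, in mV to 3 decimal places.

One LSB is 4.1 V / 4096 = 1.001 mV.
(0.5318 − 0)/0.00100098 = 531.2812; ⌊·⌋ gives code 531.
V_rec = 0 + 531·0.00100098 = 0.53151855 V.
Difference: 0.000281445 V → 0.281 mV.

0.281 mV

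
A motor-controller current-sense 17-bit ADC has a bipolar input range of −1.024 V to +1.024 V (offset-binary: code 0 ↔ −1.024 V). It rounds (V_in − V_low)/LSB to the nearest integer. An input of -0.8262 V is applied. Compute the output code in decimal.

Full-scale span = 2.048 V; LSB = 2.048/2^17 = 15.62 µV.
(V_in − V_low)/LSB = (-0.8262 − (−1.024)) / 1.5625e-05 = 12659.200.
So the output code is 12659.

code 12659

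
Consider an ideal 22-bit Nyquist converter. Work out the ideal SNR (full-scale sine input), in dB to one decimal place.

134.2 dB

SNR ≈ 6.02·N + 1.76 dB = 6.02·22 + 1.76 = 134.20 dB.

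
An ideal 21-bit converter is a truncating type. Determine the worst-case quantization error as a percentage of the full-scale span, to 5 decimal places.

0.00005 %

Truncating → worst-case error = 1 LSB = V_FS/2^21, so 100/2097152 = 4.76837e-05 % of full scale.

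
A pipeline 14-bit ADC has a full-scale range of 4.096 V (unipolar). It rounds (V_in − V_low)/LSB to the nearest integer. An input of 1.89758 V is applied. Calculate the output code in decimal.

code 7590

Full-scale span = 4.096 V; LSB = 4.096/2^14 = 250.00 µV.
(1.89758 − 0) / 0.00025 = 7590.320 LSBs.
So the output code is 7590.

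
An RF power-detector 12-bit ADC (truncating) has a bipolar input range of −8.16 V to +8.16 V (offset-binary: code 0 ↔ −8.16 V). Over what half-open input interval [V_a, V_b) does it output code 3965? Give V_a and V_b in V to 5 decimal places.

LSB = 16.32/2^12 = 3.984 mV.
V_a = V_low + 3965·LSB = 7.63805 V; V_b = V_low + 3966·LSB = 7.64203 V.

[7.63805 V, 7.64203 V)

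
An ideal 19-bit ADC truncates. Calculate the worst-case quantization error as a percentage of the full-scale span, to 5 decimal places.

Truncating → worst-case error = 1 LSB = V_FS/2^19, so 100/524288 = 0.000190735 % of full scale.

0.00019 %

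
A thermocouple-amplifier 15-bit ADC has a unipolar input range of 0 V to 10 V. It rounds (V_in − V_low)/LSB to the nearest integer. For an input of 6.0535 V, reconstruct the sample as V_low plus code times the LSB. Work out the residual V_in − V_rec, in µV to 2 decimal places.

33.20 µV

LSB = 10/2^15 = 305.18 µV.
(V_in − V_low)/LSB = (6.0535 − 0)/0.000305176 = 19836.1088 → code 19836 (round).
Reconstructed: 6.0534668 V.
V_in − V_rec = 3.32031e-05 V = 33.20 µV.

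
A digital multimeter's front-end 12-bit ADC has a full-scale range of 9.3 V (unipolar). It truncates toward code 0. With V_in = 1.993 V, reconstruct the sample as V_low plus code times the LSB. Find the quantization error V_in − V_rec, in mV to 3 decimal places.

One LSB is 9.3 V / 4096 = 2.271 mV.
(V_in − V_low)/LSB = (1.993 − 0)/0.00227051 = 877.7772 → code 877 (floor).
Code 877 maps back to 0 + 877×0.00227051 V = 1.9912354 V.
V_in − V_rec = 0.00176465 V = 1.765 mV.

1.765 mV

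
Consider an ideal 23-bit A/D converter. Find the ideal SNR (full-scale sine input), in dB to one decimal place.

SNR ≈ 6.02·N + 1.76 dB = 6.02·23 + 1.76 = 140.22 dB.

140.2 dB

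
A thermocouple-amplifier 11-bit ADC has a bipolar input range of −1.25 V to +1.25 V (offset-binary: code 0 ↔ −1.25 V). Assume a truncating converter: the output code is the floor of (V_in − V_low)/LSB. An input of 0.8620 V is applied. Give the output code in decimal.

Full-scale span = 2.5 V; LSB = 2.5/2^11 = 1.221 mV.
(V_in − V_low)/LSB = (0.8620 − (−1.25)) / 0.0012207 = 1730.150.
Floor → code 1730.

code 1730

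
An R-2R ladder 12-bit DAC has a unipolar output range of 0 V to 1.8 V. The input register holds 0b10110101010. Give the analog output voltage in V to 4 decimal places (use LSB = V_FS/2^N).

LSB = 1.8 V / 2^12 = 439.45 µV.
Code 0b10110101010 = 1450 decimal.
V_out = 0 + 1450 × 0.000439453 V = 0.637207 V.

0.6372 V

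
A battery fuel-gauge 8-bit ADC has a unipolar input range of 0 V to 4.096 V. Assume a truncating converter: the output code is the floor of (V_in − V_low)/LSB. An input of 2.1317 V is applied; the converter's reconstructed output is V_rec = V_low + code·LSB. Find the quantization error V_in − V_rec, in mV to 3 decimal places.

3.700 mV

LSB = 4.096/2^8 = 16.000 mV.
(2.1317 − 0)/0.016 = 133.2312; ⌊·⌋ gives code 133.
Reconstructed: 2.128 V.
Difference: 0.0037 V → 3.700 mV.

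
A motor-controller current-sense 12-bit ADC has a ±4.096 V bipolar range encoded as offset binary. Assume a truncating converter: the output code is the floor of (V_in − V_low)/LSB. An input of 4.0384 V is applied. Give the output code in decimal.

Full-scale span = 8.192 V; LSB = 8.192/2^12 = 2.000 mV.
Input sits at 4067.200 steps above V_low.
Floor → code 4067.

code 4067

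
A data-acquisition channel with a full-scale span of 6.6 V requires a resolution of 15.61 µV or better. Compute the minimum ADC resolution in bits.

19 bits

Number of steps required ≥ 6.6 V / 15.61 µV = 422805.89.
Need 2^N ≥ 422805.89; 2^18 = 262144, 2^19 = 524288.
Minimum N = 19.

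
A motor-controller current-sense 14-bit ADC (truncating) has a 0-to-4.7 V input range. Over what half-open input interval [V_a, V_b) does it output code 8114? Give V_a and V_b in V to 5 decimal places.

LSB = 4.7/2^14 = 286.87 µV.
V_a = V_low + 8114·LSB = 2.32762 V; V_b = V_low + 8115·LSB = 2.32791 V.

[2.32762 V, 2.32791 V)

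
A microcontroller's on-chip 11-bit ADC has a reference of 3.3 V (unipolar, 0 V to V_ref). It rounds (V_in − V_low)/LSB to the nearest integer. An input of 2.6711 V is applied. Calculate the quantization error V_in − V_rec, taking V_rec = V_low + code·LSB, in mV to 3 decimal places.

Step size: 3.3 V ÷ 2^11 = 1.611 mV.
(2.6711 − 0)/0.00161133 = 1657.7008; round gives code 1658.
Reconstructed: 2.671582 V.
Error = 2.6711 − 2.671582 = -0.000482031 V = -0.482 mV.

-0.482 mV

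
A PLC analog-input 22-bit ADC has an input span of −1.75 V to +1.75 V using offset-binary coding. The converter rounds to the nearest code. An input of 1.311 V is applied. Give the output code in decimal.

With 4194304 levels over 3.5 V, one step is 0.83 µV.
(V_in − V_low)/LSB = (1.311 − (−1.75)) / 8.34465e-07 = 3668218.441.
Round → code 3668218.

code 3668218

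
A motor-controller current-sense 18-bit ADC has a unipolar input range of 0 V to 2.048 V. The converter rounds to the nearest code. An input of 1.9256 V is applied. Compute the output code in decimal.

LSB = 2.048 V / 262144 = 7.81 µV.
(1.9256 − 0) / 7.8125e-06 = 246476.800 LSBs.
So the output code is 246477.

code 246477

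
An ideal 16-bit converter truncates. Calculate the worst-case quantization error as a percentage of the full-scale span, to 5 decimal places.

0.00153 %

Truncating → worst-case error = 1 LSB = V_FS/2^16, so 100/65536 = 0.00152588 % of full scale.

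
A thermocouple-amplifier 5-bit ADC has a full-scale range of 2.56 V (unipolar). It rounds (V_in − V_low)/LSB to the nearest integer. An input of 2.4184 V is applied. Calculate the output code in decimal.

code 30

LSB = 2.56 V / 32 = 80.000 mV.
Input sits at 30.230 steps above V_low.
So the output code is 30.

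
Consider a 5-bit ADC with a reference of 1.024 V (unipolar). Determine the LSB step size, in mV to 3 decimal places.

Full-scale span = 1.024 V.
LSB = 1.024 / 2^5 = 1.024 / 32 = 0.032 V = 32.000 mV.

32.000 mV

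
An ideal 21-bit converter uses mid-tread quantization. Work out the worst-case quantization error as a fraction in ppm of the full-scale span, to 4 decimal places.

0.2384 ppm

Rounding → worst-case error = ½ LSB = V_FS/2^22, so 1e+06/4194304 = 0.238419 ppm of full scale.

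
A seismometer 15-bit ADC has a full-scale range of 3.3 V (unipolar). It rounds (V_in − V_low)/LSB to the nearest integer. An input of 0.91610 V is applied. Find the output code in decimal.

code 9097

LSB = 3.3 V / 32768 = 100.71 µV.
(0.91610 − 0) / 0.000100708 = 9096.595 LSBs.
Round → code 9097.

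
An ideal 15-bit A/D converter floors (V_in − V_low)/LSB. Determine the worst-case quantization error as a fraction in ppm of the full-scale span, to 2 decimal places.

30.52 ppm

Truncating → worst-case error = 1 LSB = V_FS/2^15, so 1e+06/32768 = 30.5176 ppm of full scale.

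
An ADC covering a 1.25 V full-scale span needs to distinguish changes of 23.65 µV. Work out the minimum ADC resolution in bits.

Number of steps required ≥ 1.25 V / 23.65 µV = 52854.12.
Need 2^N ≥ 52854.12; 2^15 = 32768, 2^16 = 65536.
Minimum N = 16.

16 bits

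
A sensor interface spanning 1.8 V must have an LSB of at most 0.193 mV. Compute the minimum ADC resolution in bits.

14 bits

Number of steps required ≥ 1.8 V / 0.193 mV = 9326.42.
Need 2^N ≥ 9326.42; 2^13 = 8192, 2^14 = 16384.
Minimum N = 14.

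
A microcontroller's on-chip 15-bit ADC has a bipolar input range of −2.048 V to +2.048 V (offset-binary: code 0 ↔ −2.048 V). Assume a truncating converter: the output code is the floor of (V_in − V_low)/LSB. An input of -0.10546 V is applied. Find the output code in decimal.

code 15540

With 32768 levels over 4.096 V, one step is 125.00 µV.
(V_in − V_low)/LSB = (-0.10546 − (−2.048)) / 0.000125 = 15540.320.
Floor → code 15540.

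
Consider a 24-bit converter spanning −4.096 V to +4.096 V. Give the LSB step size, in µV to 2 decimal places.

Full-scale span = 8.192 V.
LSB = 8.192 / 2^24 = 8.192 / 16777216 = 4.88281e-07 V = 0.49 µV.

0.49 µV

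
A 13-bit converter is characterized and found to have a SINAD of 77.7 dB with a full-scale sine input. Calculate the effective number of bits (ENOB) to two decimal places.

ENOB = (SINAD − 1.76) / 6.02 = (77.7 − 1.76)/6.02 = 12.615.

12.61 bits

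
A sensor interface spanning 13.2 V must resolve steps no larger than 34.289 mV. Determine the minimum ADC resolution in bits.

9 bits

Number of steps required ≥ 13.2 V / 34.289 mV = 384.96.
Need 2^N ≥ 384.96; 2^8 = 256, 2^9 = 512.
Minimum N = 9.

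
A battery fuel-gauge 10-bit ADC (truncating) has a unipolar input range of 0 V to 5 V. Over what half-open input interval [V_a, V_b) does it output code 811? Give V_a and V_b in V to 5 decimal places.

LSB = 5/2^10 = 4.883 mV.
V_a = V_low + 811·LSB = 3.95996 V; V_b = V_low + 812·LSB = 3.96484 V.

[3.95996 V, 3.96484 V)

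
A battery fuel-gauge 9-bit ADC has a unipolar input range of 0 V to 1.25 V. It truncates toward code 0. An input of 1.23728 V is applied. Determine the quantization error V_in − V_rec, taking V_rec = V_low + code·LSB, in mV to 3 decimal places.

Step size: 1.25 V ÷ 2^9 = 2.441 mV.
Scaled input = 506.7899 LSBs, so code = 506.
V_rec = 0 + 506·0.00244141 = 1.2353516 V.
V_in − V_rec = 0.00192844 V = 1.928 mV.

1.928 mV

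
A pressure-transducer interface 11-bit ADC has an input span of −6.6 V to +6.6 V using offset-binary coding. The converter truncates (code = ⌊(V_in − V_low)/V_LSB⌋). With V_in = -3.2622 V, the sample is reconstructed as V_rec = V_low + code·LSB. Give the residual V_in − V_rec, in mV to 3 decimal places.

LSB = 13.2/2^11 = 6.445 mV.
(V_in − V_low)/LSB = (-3.2622 − (−6.6))/0.00644531 = 517.8647 → code 517 (floor).
Reconstructed: -3.2677734 V.
Error = -3.2622 − (−3.2677734) = 0.00557344 V = 5.573 mV.

5.573 mV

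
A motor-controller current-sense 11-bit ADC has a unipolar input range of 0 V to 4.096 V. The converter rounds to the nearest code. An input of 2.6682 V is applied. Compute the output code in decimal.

LSB = 4.096 V / 2048 = 2.000 mV.
(2.6682 − 0) / 0.002 = 1334.100 LSBs.
round(1334.100) = 1334.

code 1334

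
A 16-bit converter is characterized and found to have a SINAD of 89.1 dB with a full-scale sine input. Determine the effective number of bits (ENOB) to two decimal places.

14.51 bits

ENOB = (SINAD − 1.76) / 6.02 = (89.1 − 1.76)/6.02 = 14.508.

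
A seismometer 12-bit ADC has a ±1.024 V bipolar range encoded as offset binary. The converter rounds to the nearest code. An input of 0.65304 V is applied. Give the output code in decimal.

code 3354

With 4096 levels over 2.048 V, one step is 0.500 mV.
(V_in − V_low)/LSB = (0.65304 − (−1.024)) / 0.0005 = 3354.080.
So the output code is 3354.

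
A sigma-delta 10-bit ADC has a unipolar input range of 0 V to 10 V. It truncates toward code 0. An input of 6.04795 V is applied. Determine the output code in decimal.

LSB = 10 V / 1024 = 9.766 mV.
Input sits at 619.310 steps above V_low.
Floor → code 619.

code 619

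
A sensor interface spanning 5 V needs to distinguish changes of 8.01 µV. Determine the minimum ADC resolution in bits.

20 bits

Number of steps required ≥ 5 V / 8.01 µV = 624219.73.
Need 2^N ≥ 624219.73; 2^19 = 524288, 2^20 = 1048576.
Minimum N = 20.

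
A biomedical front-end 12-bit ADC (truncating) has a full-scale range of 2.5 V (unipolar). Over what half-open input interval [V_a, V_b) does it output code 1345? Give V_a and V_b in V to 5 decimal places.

LSB = 2.5/2^12 = 0.610 mV.
V_a = V_low + 1345·LSB = 0.820923 V; V_b = V_low + 1346·LSB = 0.821533 V.

[0.82092 V, 0.82153 V)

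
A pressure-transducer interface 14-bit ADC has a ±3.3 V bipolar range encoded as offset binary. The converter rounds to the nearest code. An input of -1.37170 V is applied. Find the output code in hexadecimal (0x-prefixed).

LSB = 6.6 V / 16384 = 402.83 µV.
(V_in − V_low)/LSB = (-1.37170 − (−3.3)) / 0.000402832 = 4786.859.
So the output code is 4787.
In hexadecimal (0x-prefixed): 0x12B3.

code 0x12B3 (decimal 4787)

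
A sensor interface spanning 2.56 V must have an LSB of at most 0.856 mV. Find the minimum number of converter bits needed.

Number of steps required ≥ 2.56 V / 0.856 mV = 2990.65.
Need 2^N ≥ 2990.65; 2^11 = 2048, 2^12 = 4096.
Minimum N = 12.

12 bits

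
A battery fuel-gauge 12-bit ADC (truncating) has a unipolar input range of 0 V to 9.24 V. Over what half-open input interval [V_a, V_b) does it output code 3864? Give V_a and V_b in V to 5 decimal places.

LSB = 9.24/2^12 = 2.256 mV.
V_a = V_low + 3864·LSB = 8.71664 V; V_b = V_low + 3865·LSB = 8.7189 V.

[8.71664 V, 8.71890 V)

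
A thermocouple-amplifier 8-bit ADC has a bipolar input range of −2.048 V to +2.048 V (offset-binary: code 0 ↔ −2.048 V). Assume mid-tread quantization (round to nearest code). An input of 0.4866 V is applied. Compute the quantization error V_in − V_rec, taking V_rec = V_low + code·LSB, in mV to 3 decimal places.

LSB = 4.096/2^8 = 16.000 mV.
(0.4866 − (−2.048))/0.016 = 158.4125; round gives code 158.
Code 158 maps back to (−2.048) + 158×0.016 V = 0.48 V.
Error = 0.4866 − 0.48 = 0.0066 V = 6.600 mV.

6.600 mV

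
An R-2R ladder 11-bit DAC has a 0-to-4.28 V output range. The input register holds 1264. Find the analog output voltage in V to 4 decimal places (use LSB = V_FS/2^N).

LSB = 4.28 V / 2^11 = 2.090 mV.
V_out = 0 + 1264 × 0.00208984 V = 2.64156 V.

2.6416 V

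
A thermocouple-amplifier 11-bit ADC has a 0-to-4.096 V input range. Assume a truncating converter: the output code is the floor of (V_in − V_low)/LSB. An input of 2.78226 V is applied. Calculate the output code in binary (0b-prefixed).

With 2048 levels over 4.096 V, one step is 2.000 mV.
Input sits at 1391.130 steps above V_low.
So the output code is 1391.
In binary (0b-prefixed): 0b10101101111.

code 0b10101101111 (decimal 1391)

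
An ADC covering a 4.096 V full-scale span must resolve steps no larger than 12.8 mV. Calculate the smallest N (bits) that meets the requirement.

9 bits

Number of steps required ≥ 4.096 V / 12.8 mV = 320.00.
Need 2^N ≥ 320.00; 2^8 = 256, 2^9 = 512.
Minimum N = 9.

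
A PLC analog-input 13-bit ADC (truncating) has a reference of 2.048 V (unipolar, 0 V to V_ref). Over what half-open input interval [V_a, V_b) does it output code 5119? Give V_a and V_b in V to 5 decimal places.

LSB = 2.048/2^13 = 250.00 µV.
V_a = V_low + 5119·LSB = 1.27975 V; V_b = V_low + 5120·LSB = 1.28 V.

[1.27975 V, 1.28000 V)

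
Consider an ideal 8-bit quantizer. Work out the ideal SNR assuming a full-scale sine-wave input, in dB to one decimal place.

SNR ≈ 6.02·N + 1.76 dB = 6.02·8 + 1.76 = 49.92 dB.

49.9 dB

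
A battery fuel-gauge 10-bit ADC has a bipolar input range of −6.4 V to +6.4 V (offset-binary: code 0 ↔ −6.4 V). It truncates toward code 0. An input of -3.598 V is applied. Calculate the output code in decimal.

LSB = 12.8 V / 1024 = 12.500 mV.
(V_in − V_low)/LSB = (-3.598 − (−6.4)) / 0.0125 = 224.160.
Floor → code 224.

code 224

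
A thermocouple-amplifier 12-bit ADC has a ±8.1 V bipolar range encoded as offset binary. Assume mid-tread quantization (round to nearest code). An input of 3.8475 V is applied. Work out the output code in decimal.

code 3021

With 4096 levels over 16.2 V, one step is 3.955 mV.
Input sits at 3020.800 steps above V_low.
So the output code is 3021.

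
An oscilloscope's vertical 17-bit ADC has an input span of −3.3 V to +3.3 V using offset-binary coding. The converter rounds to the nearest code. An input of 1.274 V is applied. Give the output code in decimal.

code 90837

LSB = 6.6 V / 131072 = 50.35 µV.
(1.274 − (−3.3)) / 5.0354e-05 = 90836.868 LSBs.
Round → code 90837.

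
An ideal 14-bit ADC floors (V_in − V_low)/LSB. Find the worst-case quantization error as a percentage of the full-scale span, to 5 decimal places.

Truncating → worst-case error = 1 LSB = V_FS/2^14, so 100/16384 = 0.00610352 % of full scale.

0.00610 %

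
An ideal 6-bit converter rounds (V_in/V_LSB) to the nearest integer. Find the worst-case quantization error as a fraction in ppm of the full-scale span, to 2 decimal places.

Rounding → worst-case error = ½ LSB = V_FS/2^7, so 1e+06/128 = 7812.5 ppm of full scale.

7812.50 ppm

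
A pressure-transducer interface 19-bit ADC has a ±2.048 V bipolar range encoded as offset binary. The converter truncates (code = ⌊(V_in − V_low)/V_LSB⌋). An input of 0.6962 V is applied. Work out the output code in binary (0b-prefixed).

code 0b1010101110000011001 (decimal 351257)

Full-scale span = 4.096 V; LSB = 4.096/2^19 = 7.81 µV.
Input sits at 351257.600 steps above V_low.
Floor → code 351257.
In binary (0b-prefixed): 0b1010101110000011001.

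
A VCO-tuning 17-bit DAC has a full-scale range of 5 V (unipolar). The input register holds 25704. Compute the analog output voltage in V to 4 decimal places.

0.9805 V

LSB = 5 V / 2^17 = 38.15 µV.
V_out = 0 + 25704 × 3.8147e-05 V = 0.98053 V.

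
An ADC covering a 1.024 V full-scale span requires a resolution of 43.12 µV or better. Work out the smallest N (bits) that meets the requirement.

15 bits

Number of steps required ≥ 1.024 V / 43.12 µV = 23747.68.
Need 2^N ≥ 23747.68; 2^14 = 16384, 2^15 = 32768.
Minimum N = 15.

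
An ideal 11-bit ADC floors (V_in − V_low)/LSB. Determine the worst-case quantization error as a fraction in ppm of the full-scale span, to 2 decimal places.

488.28 ppm

Truncating → worst-case error = 1 LSB = V_FS/2^11, so 1e+06/2048 = 488.281 ppm of full scale.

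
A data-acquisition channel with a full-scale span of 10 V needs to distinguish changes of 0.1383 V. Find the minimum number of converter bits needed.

7 bits

Number of steps required ≥ 10 V / 0.1383 V = 72.31.
Need 2^N ≥ 72.31; 2^6 = 64, 2^7 = 128.
Minimum N = 7.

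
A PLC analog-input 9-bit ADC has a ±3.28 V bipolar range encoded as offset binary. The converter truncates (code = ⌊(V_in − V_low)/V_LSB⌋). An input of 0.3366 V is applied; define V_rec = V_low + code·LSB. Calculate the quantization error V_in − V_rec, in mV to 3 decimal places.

LSB = 6.56/2^9 = 12.812 mV.
(0.3366 − (−3.28))/0.0128125 = 282.2712; ⌊·⌋ gives code 282.
Reconstructed: 0.333125 V.
V_in − V_rec = 0.003475 V = 3.475 mV.

3.475 mV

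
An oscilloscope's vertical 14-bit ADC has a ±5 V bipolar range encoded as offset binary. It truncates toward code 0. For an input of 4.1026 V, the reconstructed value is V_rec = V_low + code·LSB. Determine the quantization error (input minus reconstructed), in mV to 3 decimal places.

LSB = 10/2^14 = 0.610 mV.
Scaled input = 14913.6998 LSBs, so code = 14913.
Reconstructed: 4.1021729 V.
Difference: 0.000427148 V → 0.427 mV.

0.427 mV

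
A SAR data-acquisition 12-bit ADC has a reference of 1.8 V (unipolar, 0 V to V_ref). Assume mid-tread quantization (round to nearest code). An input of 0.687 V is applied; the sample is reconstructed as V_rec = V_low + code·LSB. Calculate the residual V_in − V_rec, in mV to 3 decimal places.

0.135 mV

LSB = 1.8/2^12 = 439.45 µV.
(0.687 − 0)/0.000439453 = 1563.3067; round gives code 1563.
V_rec = 0 + 1563·0.000439453 = 0.68686523 V.
Error = 0.687 − 0.68686523 = 0.000134766 V = 0.135 mV.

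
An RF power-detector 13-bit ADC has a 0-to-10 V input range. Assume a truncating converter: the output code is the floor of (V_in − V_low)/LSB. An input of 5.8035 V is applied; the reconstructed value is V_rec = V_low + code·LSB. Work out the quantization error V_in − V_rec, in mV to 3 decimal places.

One LSB is 10 V / 8192 = 1.221 mV.
(V_in − V_low)/LSB = (5.8035 − 0)/0.0012207 = 4754.2272 → code 4754 (floor).
V_rec = 0 + 4754·0.0012207 = 5.8032227 V.
Difference: 0.000277344 V → 0.277 mV.

0.277 mV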